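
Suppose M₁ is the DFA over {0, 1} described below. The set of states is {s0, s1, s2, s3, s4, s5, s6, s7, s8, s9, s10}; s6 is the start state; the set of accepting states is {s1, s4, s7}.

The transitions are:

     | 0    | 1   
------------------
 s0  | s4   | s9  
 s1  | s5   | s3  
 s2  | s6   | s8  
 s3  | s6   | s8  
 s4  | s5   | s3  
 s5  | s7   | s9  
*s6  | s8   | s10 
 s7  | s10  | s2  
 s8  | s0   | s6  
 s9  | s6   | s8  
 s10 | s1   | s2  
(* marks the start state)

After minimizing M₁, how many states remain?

Every state is reachable, so we keep all 11.
P0 = {s1,s4,s7} | {s0,s2,s3,s5,s6,s8,s9,s10}.
On input 0, block {s0,s2,s3,s5,s6,s8,s9,s10} splits into {s2,s3,s6,s8,s9} and {s0,s5,s10}.
Split {s2,s3,s6,s8,s9} by δ(·,0) → {s2,s3,s6,s9} and {s8}.
Refine {s2,s3,s6,s9} on symbol 0: members go to different blocks, giving {s2,s3,s9} and {s6}.
Stable partition: {s1,s4,s7} | {s2,s3,s9} | {s0,s5,s10} | {s8} | {s6} — 5 equivalence classes.

5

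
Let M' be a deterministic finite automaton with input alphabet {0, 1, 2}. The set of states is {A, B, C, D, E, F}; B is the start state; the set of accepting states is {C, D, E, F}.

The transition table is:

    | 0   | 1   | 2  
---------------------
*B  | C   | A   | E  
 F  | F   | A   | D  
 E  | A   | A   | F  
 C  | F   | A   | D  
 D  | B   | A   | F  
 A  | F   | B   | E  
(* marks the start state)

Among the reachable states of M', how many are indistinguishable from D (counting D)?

2

P0 = {C,D,E,F} | {A,B}.
On input 0, block {C,D,E,F} splits into {C,F} and {D,E}.
Stable partition: {C,F} | {A,B} | {D,E} — 3 equivalence classes.
The equivalence class containing D is {D,E}, of size 2.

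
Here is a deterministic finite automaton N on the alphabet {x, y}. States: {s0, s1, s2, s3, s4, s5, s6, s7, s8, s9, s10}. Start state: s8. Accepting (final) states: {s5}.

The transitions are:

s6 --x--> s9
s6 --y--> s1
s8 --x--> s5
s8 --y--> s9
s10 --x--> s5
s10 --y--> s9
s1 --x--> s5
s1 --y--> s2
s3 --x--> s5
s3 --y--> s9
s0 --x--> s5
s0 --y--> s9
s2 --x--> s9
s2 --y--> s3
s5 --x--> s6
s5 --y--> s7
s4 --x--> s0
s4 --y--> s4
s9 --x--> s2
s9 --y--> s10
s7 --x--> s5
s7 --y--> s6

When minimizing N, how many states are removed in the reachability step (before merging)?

2

No path from s8 leads to s0, s4; the other 9 states are all reachable.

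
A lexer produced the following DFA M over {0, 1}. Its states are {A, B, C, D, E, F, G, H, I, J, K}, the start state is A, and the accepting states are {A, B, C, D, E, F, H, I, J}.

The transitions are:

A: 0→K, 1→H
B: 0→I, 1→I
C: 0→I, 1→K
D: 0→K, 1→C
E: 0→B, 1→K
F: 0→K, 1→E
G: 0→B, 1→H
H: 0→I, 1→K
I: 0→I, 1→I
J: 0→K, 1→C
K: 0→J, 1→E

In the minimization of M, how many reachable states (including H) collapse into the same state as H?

3

First remove the unreachable states {D,F,G}; 8 states remain.
P0 = {A,B,C,E,H,I,J} | {K}.
Split {A,B,C,E,H,I,J} by δ(·,0) → {B,C,E,H,I} and {A,J}.
Refine {B,C,E,H,I} on symbol 1: members go to different blocks, giving {C,E,H} and {B,I}.
No further refinement is possible. Final partition (4 blocks): {C,E,H} | {K} | {A,J} | {B,I}.
The equivalence class containing H is {C,E,H}, of size 3.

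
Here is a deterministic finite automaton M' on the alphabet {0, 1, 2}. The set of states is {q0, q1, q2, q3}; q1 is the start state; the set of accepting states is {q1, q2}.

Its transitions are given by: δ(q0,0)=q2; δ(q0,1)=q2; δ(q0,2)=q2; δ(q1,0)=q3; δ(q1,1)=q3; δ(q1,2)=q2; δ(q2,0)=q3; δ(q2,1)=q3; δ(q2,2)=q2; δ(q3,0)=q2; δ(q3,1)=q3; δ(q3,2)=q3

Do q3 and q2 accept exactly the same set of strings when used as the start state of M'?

No

States {q0} cannot be reached from the start state, so discard them.
Start with accepting vs non-accepting: {q1,q2} | {q3}.
Stable partition: {q1,q2} | {q3} — 2 equivalence classes.
q3 and q2 end up in different blocks, so they are distinguishable. For instance, the string 'ε' is accepted from only q2.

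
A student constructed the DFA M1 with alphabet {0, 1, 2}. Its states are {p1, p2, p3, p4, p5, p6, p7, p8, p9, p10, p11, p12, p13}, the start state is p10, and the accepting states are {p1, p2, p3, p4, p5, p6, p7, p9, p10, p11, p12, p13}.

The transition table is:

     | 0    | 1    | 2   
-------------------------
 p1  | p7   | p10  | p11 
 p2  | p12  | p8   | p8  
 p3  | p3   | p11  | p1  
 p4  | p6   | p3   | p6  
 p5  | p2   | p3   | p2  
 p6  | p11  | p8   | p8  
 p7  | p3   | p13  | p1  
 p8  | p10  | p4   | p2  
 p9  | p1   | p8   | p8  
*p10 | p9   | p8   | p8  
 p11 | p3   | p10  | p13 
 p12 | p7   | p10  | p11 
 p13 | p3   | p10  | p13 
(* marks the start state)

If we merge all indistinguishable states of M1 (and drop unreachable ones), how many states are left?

6

First remove the unreachable states {p5}; 12 states remain.
P0 = {p1,p2,p3,p4,p6,p7,p9,p10,p11,p12,p13} | {p8}.
Split {p1,p2,p3,p4,p6,p7,p9,p10,p11,p12,p13} by δ(·,1) → {p1,p3,p4,p7,p11,p12,p13} and {p2,p6,p9,p10}.
On input 0, block {p1,p3,p4,p7,p11,p12,p13} splits into {p1,p3,p7,p11,p12,p13} and {p4}.
On input 1, block {p1,p3,p7,p11,p12,p13} splits into {p1,p11,p12,p13} and {p3,p7}.
Split {p2,p6,p9,p10} by δ(·,0) → {p2,p6,p9} and {p10}.
No further refinement is possible. Final partition (6 blocks): {p1,p11,p12,p13} | {p8} | {p2,p6,p9} | {p4} | {p3,p7} | {p10}.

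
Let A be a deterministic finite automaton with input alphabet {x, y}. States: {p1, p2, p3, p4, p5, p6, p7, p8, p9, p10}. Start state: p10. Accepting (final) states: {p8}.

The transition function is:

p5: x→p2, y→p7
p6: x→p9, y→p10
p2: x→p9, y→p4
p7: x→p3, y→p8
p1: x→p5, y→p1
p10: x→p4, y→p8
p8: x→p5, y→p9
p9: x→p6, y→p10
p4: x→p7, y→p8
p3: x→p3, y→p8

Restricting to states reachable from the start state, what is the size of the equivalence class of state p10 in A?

4

Reachable states from the start: {p2,p3,p4,p5,p6,p7,p8,p9,p10}. Unreachable: {p1} — drop them.
Start with accepting vs non-accepting: {p8} | {p2,p3,p4,p5,p6,p7,p9,p10}.
Split {p2,p3,p4,p5,p6,p7,p9,p10} by δ(·,y) → {p2,p5,p6,p9} and {p3,p4,p7,p10}.
The partition is now stable with 3 blocks: {p8} | {p2,p5,p6,p9} | {p3,p4,p7,p10}.
State p10 belongs to the block {p3,p4,p7,p10}, which has 4 states.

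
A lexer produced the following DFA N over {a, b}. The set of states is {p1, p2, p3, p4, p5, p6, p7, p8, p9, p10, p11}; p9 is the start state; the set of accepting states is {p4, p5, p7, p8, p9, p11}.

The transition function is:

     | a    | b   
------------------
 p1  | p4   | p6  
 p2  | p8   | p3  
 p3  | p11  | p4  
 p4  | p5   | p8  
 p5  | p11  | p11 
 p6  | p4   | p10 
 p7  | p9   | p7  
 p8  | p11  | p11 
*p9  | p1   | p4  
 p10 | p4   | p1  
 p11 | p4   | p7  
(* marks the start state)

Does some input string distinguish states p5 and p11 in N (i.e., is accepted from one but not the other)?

Yes

States {p2,p3} cannot be reached from the start state, so discard them.
P0 = {p4,p5,p7,p8,p9,p11} | {p1,p6,p10}.
Refine {p4,p5,p7,p8,p9,p11} on symbol a: members go to different blocks, giving {p4,p5,p7,p8,p11} and {p9}.
Split {p4,p5,p7,p8,p11} by δ(·,a) → {p4,p5,p8,p11} and {p7}.
Refine {p4,p5,p8,p11} on symbol b: members go to different blocks, giving {p4,p5,p8} and {p11}.
On input a, block {p4,p5,p8} splits into {p5,p8} and {p4}.
Stable partition: {p5,p8} | {p1,p6,p10} | {p9} | {p7} | {p11} | {p4} — 6 equivalence classes.
p5 and p11 end up in different blocks, so they are distinguishable. For instance, the string 'baa' is accepted from only p5.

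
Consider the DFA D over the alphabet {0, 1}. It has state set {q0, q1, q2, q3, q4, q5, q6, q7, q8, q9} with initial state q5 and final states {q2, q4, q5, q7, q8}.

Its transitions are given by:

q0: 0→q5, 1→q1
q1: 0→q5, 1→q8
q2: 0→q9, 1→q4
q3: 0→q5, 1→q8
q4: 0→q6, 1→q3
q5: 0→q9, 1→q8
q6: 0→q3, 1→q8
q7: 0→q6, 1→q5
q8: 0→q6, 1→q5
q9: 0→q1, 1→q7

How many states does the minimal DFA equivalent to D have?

States {q0,q2,q4} cannot be reached from the start state, so discard them.
Initial partition by acceptance: {q5,q7,q8} | {q1,q3,q6,q9}.
On input 0, block {q1,q3,q6,q9} splits into {q1,q3} and {q6,q9}.
Stable partition: {q5,q7,q8} | {q1,q3} | {q6,q9} — 3 equivalence classes.

3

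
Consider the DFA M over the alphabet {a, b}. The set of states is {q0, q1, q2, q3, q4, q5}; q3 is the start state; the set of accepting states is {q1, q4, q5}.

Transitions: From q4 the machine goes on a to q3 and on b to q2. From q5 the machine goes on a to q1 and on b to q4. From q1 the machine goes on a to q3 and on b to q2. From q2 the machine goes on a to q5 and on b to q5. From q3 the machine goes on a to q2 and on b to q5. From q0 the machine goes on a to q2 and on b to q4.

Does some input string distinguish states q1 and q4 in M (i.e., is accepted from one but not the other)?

Reachable states from the start: {q1,q2,q3,q4,q5}. Unreachable: {q0} — drop them.
P0 = {q1,q4,q5} | {q2,q3}.
Refine {q1,q4,q5} on symbol a: members go to different blocks, giving {q1,q4} and {q5}.
Refine {q2,q3} on symbol a: members go to different blocks, giving {q2} and {q3}.
No further refinement is possible. Final partition (4 blocks): {q1,q4} | {q2} | {q5} | {q3}.
q1 and q4 lie in the same block of the stable partition, so they are equivalent — no string distinguishes them.

No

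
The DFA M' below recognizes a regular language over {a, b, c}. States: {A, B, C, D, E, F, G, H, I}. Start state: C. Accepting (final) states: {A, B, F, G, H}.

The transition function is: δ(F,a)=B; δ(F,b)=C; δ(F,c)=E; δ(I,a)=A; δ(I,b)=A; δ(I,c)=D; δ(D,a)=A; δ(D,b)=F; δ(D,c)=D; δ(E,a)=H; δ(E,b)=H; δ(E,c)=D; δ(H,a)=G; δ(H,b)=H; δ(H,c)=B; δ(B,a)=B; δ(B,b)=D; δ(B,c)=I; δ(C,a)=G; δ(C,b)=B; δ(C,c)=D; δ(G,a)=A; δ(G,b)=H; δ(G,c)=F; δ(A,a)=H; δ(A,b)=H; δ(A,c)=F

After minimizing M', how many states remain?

4

Every state is reachable, so we keep all 9.
Initial partition by acceptance: {A,B,F,G,H} | {C,D,E,I}.
Split {A,B,F,G,H} by δ(·,b) → {A,G,H} and {B,F}.
Split {C,D,E,I} by δ(·,b) → {C,D} and {E,I}.
The partition is now stable with 4 blocks: {A,G,H} | {C,D} | {B,F} | {E,I}.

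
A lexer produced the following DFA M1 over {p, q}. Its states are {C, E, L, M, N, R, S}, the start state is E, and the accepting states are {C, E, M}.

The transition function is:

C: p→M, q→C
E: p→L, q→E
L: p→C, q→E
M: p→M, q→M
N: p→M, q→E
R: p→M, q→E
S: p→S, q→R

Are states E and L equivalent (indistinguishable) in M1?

No

First remove the unreachable states {N,R,S}; 4 states remain.
P0 = {C,E,M} | {L}.
On input p, block {C,E,M} splits into {C,M} and {E}.
The partition is now stable with 3 blocks: {C,M} | {L} | {E}.
E and L end up in different blocks, so they are distinguishable. For instance, the string 'ε' is accepted from only E.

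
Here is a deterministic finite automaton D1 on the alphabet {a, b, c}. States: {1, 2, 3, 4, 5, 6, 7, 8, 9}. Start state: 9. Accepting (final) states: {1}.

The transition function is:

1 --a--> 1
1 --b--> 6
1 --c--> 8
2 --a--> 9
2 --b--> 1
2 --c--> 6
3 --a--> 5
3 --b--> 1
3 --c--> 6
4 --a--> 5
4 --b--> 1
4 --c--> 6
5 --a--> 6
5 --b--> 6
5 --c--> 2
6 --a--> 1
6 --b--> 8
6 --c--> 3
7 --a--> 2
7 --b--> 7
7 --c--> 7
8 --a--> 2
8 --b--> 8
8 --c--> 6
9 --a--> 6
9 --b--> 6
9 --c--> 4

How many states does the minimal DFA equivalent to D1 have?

First remove the unreachable states {7}; 8 states remain.
Initial partition by acceptance: {1} | {2,3,4,5,6,8,9}.
Refine {2,3,4,5,6,8,9} on symbol a: members go to different blocks, giving {2,3,4,5,8,9} and {6}.
Refine {2,3,4,5,8,9} on symbol a: members go to different blocks, giving {2,3,4,8} and {5,9}.
Refine {2,3,4,8} on symbol a: members go to different blocks, giving {2,3,4} and {8}.
Stable partition: {1} | {2,3,4} | {6} | {5,9} | {8} — 5 equivalence classes.

5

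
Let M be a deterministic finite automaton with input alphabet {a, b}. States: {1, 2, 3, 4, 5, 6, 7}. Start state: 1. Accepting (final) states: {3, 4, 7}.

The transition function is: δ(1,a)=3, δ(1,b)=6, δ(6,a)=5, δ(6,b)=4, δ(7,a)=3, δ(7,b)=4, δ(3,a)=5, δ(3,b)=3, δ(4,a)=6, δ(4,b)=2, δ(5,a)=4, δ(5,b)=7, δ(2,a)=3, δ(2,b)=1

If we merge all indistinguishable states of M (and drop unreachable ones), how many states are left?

7

Every state is reachable, so we keep all 7.
Initial partition by acceptance: {3,4,7} | {1,2,5,6}.
Refine {3,4,7} on symbol a: members go to different blocks, giving {3,4} and {7}.
Split {3,4} by δ(·,b) → {3} and {4}.
On input a, block {1,2,5,6} splits into {1,2} and {5} and {6}.
Split {1,2} by δ(·,b) → {1} and {2}.
The partition is now stable with 7 blocks: {3} | {1} | {7} | {4} | {5} | {6} | {2}.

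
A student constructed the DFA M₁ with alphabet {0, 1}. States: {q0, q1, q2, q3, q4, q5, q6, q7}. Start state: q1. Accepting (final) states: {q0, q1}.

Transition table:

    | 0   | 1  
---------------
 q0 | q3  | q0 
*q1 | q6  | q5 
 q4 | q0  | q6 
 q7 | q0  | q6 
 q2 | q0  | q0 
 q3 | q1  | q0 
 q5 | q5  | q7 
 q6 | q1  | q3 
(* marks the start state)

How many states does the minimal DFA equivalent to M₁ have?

First remove the unreachable states {q2,q4}; 6 states remain.
Start with accepting vs non-accepting: {q0,q1} | {q3,q5,q6,q7}.
Split {q0,q1} by δ(·,1) → {q0} and {q1}.
On input 0, block {q3,q5,q6,q7} splits into {q3,q6} and {q5} and {q7}.
On input 1, block {q3,q6} splits into {q3} and {q6}.
Stable partition: {q0} | {q3} | {q1} | {q5} | {q7} | {q6} — 6 equivalence classes.

6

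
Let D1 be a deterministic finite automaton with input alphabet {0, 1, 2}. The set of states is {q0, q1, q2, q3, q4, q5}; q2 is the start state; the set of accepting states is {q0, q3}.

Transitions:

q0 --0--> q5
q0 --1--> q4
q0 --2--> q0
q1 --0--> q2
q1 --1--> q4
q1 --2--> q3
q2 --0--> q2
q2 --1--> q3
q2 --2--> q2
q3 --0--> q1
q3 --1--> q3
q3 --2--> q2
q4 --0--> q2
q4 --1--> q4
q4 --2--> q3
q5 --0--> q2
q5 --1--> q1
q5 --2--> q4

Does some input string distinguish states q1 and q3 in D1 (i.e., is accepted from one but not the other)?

Yes

Reachable states from the start: {q1,q2,q3,q4}. Unreachable: {q0,q5} — drop them.
Initial partition by acceptance: {q3} | {q1,q2,q4}.
On input 1, block {q1,q2,q4} splits into {q1,q4} and {q2}.
Stable partition: {q3} | {q1,q4} | {q2} — 3 equivalence classes.
q1 and q3 end up in different blocks, so they are distinguishable. For instance, the string 'ε' is accepted from only q3.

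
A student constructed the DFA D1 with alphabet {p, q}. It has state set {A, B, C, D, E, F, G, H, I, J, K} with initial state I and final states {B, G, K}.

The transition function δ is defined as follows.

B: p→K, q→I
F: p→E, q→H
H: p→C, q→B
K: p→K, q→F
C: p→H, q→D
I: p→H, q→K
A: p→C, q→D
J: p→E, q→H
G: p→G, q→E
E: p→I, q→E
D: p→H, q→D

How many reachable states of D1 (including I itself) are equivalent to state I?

1

States {A,G,J} cannot be reached from the start state, so discard them.
Initial partition by acceptance: {B,K} | {C,D,E,F,H,I}.
On input q, block {C,D,E,F,H,I} splits into {C,D,E,F} and {H,I}.
Refine {B,K} on symbol q: members go to different blocks, giving {B} and {K}.
Split {C,D,E,F} by δ(·,p) → {C,D,E} and {F}.
Split {H,I} by δ(·,p) → {H} and {I}.
Split {C,D,E} by δ(·,p) → {C,D} and {E}.
The partition is now stable with 7 blocks: {B} | {C,D} | {H} | {K} | {F} | {I} | {E}.
The equivalence class containing I is {I}, of size 1.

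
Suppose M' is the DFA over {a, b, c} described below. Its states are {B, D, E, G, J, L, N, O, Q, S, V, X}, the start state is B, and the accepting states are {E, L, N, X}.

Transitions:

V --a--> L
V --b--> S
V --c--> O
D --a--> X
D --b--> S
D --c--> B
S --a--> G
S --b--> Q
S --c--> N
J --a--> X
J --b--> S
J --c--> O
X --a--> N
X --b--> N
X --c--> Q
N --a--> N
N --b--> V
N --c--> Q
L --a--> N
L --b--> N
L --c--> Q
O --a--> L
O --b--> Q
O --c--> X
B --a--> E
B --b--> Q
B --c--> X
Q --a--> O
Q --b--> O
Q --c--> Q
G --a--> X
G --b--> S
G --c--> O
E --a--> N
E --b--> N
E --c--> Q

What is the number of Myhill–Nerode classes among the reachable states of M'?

Reachable states from the start: {B,E,G,L,N,O,Q,S,V,X}. Unreachable: {D,J} — drop them.
Initial partition by acceptance: {E,L,N,X} | {B,G,O,Q,S,V}.
Split {E,L,N,X} by δ(·,b) → {E,L,X} and {N}.
On input a, block {B,G,O,Q,S,V} splits into {B,G,O,V} and {Q,S}.
Refine {B,G,O,V} on symbol c: members go to different blocks, giving {G,V} and {B,O}.
On input a, block {Q,S} splits into {S} and {Q}.
No further refinement is possible. Final partition (6 blocks): {E,L,X} | {G,V} | {N} | {S} | {B,O} | {Q}.

6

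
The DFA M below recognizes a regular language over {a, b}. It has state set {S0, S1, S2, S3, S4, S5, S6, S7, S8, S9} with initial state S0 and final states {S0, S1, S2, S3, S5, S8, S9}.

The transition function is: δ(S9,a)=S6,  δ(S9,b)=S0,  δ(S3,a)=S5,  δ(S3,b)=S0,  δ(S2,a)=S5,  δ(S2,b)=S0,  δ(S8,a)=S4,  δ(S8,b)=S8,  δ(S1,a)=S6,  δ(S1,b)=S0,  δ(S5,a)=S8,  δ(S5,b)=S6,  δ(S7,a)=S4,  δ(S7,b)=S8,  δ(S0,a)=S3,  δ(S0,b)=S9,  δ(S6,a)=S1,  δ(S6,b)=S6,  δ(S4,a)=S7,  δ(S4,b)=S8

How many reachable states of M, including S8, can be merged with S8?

States {S2} cannot be reached from the start state, so discard them.
P0 = {S0,S1,S3,S5,S8,S9} | {S4,S6,S7}.
Refine {S0,S1,S3,S5,S8,S9} on symbol a: members go to different blocks, giving {S0,S3,S5} and {S1,S8,S9}.
On input a, block {S0,S3,S5} splits into {S0,S3} and {S5}.
On input a, block {S0,S3} splits into {S0} and {S3}.
Split {S4,S6,S7} by δ(·,a) → {S4,S7} and {S6}.
Refine {S1,S8,S9} on symbol a: members go to different blocks, giving {S1,S9} and {S8}.
Stable partition: {S0} | {S4,S7} | {S1,S9} | {S5} | {S3} | {S6} | {S8} — 7 equivalence classes.
The equivalence class containing S8 is {S8}, of size 1.

1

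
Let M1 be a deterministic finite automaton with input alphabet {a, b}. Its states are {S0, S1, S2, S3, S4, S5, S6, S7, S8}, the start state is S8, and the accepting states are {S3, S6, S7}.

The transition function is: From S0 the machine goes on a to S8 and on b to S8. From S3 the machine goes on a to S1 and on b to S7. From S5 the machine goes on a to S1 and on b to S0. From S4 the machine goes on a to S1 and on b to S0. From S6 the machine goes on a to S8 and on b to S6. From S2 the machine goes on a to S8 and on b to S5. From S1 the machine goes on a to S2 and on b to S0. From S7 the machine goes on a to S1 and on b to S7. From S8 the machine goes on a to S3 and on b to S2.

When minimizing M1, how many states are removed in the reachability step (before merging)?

No path from S8 leads to S4, S6; the other 7 states are all reachable.

2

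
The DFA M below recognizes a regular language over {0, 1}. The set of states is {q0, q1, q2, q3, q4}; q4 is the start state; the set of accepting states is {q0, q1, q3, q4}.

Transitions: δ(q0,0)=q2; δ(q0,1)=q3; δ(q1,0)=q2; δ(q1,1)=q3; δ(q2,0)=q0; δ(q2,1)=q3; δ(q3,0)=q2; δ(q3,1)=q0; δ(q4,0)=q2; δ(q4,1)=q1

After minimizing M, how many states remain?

P0 = {q0,q1,q3,q4} | {q2}.
No further refinement is possible. Final partition (2 blocks): {q0,q1,q3,q4} | {q2}.

2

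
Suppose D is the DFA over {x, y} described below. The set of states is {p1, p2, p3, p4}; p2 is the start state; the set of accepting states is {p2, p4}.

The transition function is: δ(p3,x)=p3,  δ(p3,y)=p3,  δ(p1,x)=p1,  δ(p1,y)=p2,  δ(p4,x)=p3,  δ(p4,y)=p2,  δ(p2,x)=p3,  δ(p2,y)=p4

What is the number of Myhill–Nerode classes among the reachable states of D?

2

Reachable states from the start: {p2,p3,p4}. Unreachable: {p1} — drop them.
Start with accepting vs non-accepting: {p2,p4} | {p3}.
Stable partition: {p2,p4} | {p3} — 2 equivalence classes.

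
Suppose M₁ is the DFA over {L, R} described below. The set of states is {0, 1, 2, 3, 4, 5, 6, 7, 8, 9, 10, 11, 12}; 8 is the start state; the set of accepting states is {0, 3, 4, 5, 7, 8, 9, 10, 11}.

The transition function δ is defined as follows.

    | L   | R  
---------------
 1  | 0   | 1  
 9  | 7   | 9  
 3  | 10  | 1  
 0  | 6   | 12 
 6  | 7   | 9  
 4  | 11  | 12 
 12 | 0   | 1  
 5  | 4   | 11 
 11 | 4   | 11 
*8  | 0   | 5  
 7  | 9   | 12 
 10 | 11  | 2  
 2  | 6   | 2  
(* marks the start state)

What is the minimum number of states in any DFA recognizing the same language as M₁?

States {2,3,10} cannot be reached from the start state, so discard them.
Start with accepting vs non-accepting: {0,4,5,7,8,9,11} | {1,6,12}.
Split {0,4,5,7,8,9,11} by δ(·,L) → {4,5,7,8,9,11} and {0}.
On input L, block {4,5,7,8,9,11} splits into {4,5,7,9,11} and {8}.
Split {4,5,7,9,11} by δ(·,R) → {5,9,11} and {4,7}.
On input L, block {1,6,12} splits into {1,12} and {6}.
No further refinement is possible. Final partition (6 blocks): {5,9,11} | {1,12} | {0} | {8} | {4,7} | {6}.

6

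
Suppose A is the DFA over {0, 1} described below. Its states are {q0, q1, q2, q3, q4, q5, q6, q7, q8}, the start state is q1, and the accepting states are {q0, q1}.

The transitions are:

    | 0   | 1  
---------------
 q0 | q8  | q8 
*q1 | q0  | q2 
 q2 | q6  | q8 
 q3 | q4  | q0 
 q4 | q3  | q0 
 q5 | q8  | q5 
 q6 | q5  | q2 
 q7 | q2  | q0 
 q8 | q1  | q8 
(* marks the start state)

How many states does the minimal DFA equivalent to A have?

States {q3,q4,q7} cannot be reached from the start state, so discard them.
Start with accepting vs non-accepting: {q0,q1} | {q2,q5,q6,q8}.
On input 0, block {q0,q1} splits into {q0} and {q1}.
On input 0, block {q2,q5,q6,q8} splits into {q2,q5,q6} and {q8}.
Refine {q2,q5,q6} on symbol 0: members go to different blocks, giving {q2,q6} and {q5}.
Refine {q2,q6} on symbol 0: members go to different blocks, giving {q2} and {q6}.
Stable partition: {q0} | {q2} | {q1} | {q8} | {q5} | {q6} — 6 equivalence classes.

6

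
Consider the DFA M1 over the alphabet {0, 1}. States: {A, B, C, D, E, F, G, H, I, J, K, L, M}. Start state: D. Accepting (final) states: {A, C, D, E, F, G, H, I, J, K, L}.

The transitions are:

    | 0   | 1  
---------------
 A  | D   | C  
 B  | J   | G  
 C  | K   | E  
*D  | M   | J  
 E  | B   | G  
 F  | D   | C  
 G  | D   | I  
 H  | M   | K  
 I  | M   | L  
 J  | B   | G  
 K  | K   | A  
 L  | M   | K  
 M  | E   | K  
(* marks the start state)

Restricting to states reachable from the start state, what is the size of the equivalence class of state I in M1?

1

Reachable states from the start: {A,B,C,D,E,G,I,J,K,L,M}. Unreachable: {F,H} — drop them.
Start with accepting vs non-accepting: {A,C,D,E,G,I,J,K,L} | {B,M}.
On input 0, block {A,C,D,E,G,I,J,K,L} splits into {D,E,I,J,L} and {A,C,G,K}.
Refine {D,E,I,J,L} on symbol 1: members go to different blocks, giving {E,J,L} and {D,I}.
On input 0, block {A,C,G,K} splits into {A,G} and {C,K}.
On input 1, block {E,J,L} splits into {E,J} and {L}.
On input 1, block {B,M} splits into {B} and {M}.
Split {A,G} by δ(·,1) → {A} and {G}.
On input 1, block {D,I} splits into {D} and {I}.
On input 1, block {C,K} splits into {C} and {K}.
The partition is now stable with 10 blocks: {E,J} | {B} | {A} | {D} | {C} | {L} | {M} | {G} | {I} | {K}.
State I belongs to the block {I}, which has 1 states.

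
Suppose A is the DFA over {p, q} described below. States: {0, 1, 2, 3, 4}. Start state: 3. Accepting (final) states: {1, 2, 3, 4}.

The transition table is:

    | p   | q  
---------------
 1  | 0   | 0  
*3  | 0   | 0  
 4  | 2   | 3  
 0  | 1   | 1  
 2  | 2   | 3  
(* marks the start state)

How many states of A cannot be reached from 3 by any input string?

2

Starting at 3 and following transitions, the reachable set is {0, 1, 3}. That leaves 2, 4 unreachable — 2 in total.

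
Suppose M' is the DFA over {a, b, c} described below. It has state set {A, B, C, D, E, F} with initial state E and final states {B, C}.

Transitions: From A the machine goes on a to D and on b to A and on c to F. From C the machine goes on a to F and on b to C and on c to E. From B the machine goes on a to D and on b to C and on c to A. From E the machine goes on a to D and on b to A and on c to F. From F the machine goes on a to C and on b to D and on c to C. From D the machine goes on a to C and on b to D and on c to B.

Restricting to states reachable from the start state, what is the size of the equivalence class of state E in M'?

All states are reachable from the start state.
Initial partition by acceptance: {B,C} | {A,D,E,F}.
Refine {A,D,E,F} on symbol a: members go to different blocks, giving {A,E} and {D,F}.
Stable partition: {B,C} | {A,E} | {D,F} — 3 equivalence classes.
State E belongs to the block {A,E}, which has 2 states.

2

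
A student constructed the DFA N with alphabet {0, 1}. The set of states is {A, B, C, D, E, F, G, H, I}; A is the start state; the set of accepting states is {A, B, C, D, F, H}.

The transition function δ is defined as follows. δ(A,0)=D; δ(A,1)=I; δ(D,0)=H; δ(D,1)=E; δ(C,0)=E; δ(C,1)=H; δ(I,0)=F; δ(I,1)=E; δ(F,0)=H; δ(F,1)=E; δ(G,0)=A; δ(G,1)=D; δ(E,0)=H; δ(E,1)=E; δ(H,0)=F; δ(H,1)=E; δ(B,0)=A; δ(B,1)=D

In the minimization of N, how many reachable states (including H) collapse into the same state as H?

4

Reachable states from the start: {A,D,E,F,H,I}. Unreachable: {B,C,G} — drop them.
P0 = {A,D,F,H} | {E,I}.
No further refinement is possible. Final partition (2 blocks): {A,D,F,H} | {E,I}.
The equivalence class containing H is {A,D,F,H}, of size 4.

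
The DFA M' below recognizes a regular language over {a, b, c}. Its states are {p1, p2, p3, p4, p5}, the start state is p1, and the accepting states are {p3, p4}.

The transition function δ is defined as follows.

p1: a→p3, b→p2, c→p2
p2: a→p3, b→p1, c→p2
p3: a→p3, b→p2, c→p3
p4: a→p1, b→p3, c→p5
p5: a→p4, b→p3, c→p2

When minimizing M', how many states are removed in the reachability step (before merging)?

2

Starting at p1 and following transitions, the reachable set is {p1, p2, p3}. That leaves p4, p5 unreachable — 2 in total.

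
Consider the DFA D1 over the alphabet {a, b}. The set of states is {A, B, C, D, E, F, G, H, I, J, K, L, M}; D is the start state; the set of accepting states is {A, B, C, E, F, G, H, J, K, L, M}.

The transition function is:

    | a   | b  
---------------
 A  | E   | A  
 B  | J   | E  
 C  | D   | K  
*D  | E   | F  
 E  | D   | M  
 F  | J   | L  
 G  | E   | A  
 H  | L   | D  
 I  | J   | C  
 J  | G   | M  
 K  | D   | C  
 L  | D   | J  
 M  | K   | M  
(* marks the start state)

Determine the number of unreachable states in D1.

No path from D leads to B, H, I; the other 10 states are all reachable.

3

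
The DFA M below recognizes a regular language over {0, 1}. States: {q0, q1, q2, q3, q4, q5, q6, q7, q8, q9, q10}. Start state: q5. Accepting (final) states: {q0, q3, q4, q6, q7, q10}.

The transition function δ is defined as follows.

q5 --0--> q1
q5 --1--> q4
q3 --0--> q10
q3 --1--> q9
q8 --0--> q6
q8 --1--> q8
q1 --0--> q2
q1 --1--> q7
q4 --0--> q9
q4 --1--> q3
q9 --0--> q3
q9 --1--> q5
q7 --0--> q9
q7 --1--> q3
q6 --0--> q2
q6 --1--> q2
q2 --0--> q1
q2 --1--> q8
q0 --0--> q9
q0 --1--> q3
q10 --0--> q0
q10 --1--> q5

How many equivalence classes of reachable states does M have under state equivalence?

Start with accepting vs non-accepting: {q0,q3,q4,q6,q7,q10} | {q1,q2,q5,q8,q9}.
On input 0, block {q0,q3,q4,q6,q7,q10} splits into {q0,q4,q6,q7} and {q3,q10}.
On input 1, block {q0,q4,q6,q7} splits into {q0,q4,q7} and {q6}.
Split {q1,q2,q5,q8,q9} by δ(·,0) → {q1,q2,q5} and {q8} and {q9}.
Refine {q1,q2,q5} on symbol 1: members go to different blocks, giving {q1,q5} and {q2}.
Split {q1,q5} by δ(·,0) → {q1} and {q5}.
Split {q3,q10} by δ(·,0) → {q3} and {q10}.
Stable partition: {q0,q4,q7} | {q1} | {q3} | {q6} | {q8} | {q9} | {q2} | {q5} | {q10} — 9 equivalence classes.

9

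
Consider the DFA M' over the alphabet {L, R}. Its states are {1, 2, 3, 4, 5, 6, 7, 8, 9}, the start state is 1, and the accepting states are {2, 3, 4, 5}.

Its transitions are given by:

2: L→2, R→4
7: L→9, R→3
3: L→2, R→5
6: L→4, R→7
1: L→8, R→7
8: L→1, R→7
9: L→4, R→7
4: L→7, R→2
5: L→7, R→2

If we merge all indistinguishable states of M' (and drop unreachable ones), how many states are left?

Reachable states from the start: {1,2,3,4,5,7,8,9}. Unreachable: {6} — drop them.
Start with accepting vs non-accepting: {2,3,4,5} | {1,7,8,9}.
Split {2,3,4,5} by δ(·,L) → {2,3} and {4,5}.
Refine {1,7,8,9} on symbol L: members go to different blocks, giving {1,7,8} and {9}.
On input L, block {1,7,8} splits into {1,8} and {7}.
The partition is now stable with 5 blocks: {2,3} | {1,8} | {4,5} | {9} | {7}.

5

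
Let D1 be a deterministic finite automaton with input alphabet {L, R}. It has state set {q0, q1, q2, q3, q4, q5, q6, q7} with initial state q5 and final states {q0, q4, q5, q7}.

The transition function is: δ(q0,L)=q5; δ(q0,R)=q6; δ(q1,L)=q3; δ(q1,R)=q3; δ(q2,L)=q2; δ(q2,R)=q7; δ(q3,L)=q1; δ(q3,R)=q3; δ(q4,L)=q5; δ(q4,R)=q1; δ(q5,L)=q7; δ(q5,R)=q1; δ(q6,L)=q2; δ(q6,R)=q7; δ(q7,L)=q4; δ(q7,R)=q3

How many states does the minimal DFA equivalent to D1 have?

2

Reachable states from the start: {q1,q3,q4,q5,q7}. Unreachable: {q0,q2,q6} — drop them.
P0 = {q4,q5,q7} | {q1,q3}.
The partition is now stable with 2 blocks: {q4,q5,q7} | {q1,q3}.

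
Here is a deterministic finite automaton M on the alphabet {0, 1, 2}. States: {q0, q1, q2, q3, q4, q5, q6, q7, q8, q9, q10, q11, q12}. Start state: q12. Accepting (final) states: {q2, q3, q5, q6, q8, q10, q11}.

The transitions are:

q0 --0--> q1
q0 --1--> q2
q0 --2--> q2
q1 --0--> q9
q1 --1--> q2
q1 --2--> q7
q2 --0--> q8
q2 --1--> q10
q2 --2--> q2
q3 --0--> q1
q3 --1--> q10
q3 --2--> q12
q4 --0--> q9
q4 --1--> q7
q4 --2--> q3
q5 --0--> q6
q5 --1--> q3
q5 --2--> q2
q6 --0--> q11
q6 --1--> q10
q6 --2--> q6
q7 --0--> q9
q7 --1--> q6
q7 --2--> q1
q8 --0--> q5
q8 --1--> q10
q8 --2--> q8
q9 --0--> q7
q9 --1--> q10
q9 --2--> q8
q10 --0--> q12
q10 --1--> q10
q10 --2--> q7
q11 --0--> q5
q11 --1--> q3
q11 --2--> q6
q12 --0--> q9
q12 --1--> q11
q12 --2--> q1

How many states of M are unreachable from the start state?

No path from q12 leads to q0, q4; the other 11 states are all reachable.

2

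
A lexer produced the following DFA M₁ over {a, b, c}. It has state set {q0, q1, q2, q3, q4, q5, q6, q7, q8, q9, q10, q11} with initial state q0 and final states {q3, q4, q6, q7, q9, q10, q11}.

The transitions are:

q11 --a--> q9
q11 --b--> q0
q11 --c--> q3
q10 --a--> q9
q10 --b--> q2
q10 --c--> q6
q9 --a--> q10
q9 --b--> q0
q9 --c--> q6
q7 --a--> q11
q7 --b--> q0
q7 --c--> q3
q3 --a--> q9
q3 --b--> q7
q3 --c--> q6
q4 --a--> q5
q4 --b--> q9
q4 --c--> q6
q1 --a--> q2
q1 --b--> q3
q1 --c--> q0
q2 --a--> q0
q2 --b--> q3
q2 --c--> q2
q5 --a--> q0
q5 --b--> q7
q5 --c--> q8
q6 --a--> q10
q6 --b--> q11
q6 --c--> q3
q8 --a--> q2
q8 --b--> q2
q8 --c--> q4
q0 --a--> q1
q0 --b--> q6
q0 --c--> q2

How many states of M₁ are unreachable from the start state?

No path from q0 leads to q4, q5, q8; the other 9 states are all reachable.

3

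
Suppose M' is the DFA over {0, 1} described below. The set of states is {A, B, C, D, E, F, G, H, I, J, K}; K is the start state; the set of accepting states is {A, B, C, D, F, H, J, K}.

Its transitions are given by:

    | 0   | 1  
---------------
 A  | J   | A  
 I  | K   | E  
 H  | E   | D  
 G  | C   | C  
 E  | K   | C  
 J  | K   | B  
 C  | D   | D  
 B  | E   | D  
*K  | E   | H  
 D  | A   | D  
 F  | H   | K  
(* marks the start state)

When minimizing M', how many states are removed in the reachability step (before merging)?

3

Starting at K and following transitions, the reachable set is {A, B, C, D, E, H, J, K}. That leaves F, G, I unreachable — 3 in total.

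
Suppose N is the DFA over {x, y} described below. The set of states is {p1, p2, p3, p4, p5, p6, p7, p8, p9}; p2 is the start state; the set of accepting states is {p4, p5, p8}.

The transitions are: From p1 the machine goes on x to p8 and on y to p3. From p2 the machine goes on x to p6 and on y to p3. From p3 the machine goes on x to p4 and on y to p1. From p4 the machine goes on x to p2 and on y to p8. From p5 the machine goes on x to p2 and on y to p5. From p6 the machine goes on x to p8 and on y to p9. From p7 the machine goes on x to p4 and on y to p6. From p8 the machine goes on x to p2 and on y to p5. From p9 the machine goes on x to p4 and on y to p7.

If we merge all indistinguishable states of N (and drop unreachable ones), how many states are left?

Every state is reachable, so we keep all 9.
P0 = {p4,p5,p8} | {p1,p2,p3,p6,p7,p9}.
Refine {p1,p2,p3,p6,p7,p9} on symbol x: members go to different blocks, giving {p1,p3,p6,p7,p9} and {p2}.
Stable partition: {p4,p5,p8} | {p1,p3,p6,p7,p9} | {p2} — 3 equivalence classes.

3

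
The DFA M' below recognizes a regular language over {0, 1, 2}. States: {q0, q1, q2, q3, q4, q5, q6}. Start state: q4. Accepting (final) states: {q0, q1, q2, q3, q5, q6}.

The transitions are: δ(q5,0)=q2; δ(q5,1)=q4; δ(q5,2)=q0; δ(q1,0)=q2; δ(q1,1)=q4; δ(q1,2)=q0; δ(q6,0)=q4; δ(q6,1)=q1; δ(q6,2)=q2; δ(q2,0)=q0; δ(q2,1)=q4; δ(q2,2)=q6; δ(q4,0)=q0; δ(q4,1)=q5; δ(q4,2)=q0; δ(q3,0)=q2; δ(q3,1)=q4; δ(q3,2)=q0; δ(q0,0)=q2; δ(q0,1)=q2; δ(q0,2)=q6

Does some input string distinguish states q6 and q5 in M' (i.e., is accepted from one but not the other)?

Yes

First remove the unreachable states {q3}; 6 states remain.
P0 = {q0,q1,q2,q5,q6} | {q4}.
On input 0, block {q0,q1,q2,q5,q6} splits into {q0,q1,q2,q5} and {q6}.
On input 1, block {q0,q1,q2,q5} splits into {q1,q2,q5} and {q0}.
Refine {q1,q2,q5} on symbol 0: members go to different blocks, giving {q1,q5} and {q2}.
Stable partition: {q1,q5} | {q4} | {q6} | {q0} | {q2} — 5 equivalence classes.
q6 and q5 end up in different blocks, so they are distinguishable. For instance, the string '0' is accepted from only q5.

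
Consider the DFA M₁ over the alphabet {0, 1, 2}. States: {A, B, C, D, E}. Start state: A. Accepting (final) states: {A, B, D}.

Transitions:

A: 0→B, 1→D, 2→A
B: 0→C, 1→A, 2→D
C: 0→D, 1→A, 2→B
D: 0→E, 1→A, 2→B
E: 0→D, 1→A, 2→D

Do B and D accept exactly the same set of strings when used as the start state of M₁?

Start with accepting vs non-accepting: {A,B,D} | {C,E}.
On input 0, block {A,B,D} splits into {B,D} and {A}.
No further refinement is possible. Final partition (3 blocks): {B,D} | {C,E} | {A}.
B and D lie in the same block of the stable partition, so they are equivalent — no string distinguishes them.

Yes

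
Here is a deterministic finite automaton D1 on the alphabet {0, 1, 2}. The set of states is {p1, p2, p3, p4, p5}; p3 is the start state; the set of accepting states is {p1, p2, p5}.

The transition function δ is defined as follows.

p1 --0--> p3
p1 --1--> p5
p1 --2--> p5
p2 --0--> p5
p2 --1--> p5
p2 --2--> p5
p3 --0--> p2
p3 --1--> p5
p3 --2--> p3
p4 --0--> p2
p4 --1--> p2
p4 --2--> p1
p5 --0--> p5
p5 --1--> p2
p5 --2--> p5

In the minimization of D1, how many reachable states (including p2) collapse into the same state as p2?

2

Reachable states from the start: {p2,p3,p5}. Unreachable: {p1,p4} — drop them.
P0 = {p2,p5} | {p3}.
No further refinement is possible. Final partition (2 blocks): {p2,p5} | {p3}.
State p2 belongs to the block {p2,p5}, which has 2 states.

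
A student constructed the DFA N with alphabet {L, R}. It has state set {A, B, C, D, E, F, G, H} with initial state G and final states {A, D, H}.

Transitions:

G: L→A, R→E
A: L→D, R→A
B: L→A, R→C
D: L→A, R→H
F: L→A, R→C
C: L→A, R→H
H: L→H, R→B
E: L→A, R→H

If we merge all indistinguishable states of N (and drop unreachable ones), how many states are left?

5

States {F} cannot be reached from the start state, so discard them.
Start with accepting vs non-accepting: {A,D,H} | {B,C,E,G}.
Split {A,D,H} by δ(·,R) → {A,D} and {H}.
Split {A,D} by δ(·,R) → {A} and {D}.
Split {B,C,E,G} by δ(·,R) → {B,G} and {C,E}.
Stable partition: {A} | {B,G} | {H} | {D} | {C,E} — 5 equivalence classes.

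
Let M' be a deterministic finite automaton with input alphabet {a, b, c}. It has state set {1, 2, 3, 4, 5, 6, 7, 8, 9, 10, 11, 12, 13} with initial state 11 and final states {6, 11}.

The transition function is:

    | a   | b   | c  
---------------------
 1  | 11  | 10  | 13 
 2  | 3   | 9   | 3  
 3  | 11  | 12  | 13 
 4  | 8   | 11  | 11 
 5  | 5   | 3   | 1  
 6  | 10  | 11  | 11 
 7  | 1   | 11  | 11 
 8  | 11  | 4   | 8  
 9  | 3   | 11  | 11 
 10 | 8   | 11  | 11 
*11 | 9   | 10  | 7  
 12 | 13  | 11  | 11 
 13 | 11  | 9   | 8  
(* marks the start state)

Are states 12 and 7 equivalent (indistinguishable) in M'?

States {2,5,6} cannot be reached from the start state, so discard them.
Initial partition by acceptance: {11} | {1,3,4,7,8,9,10,12,13}.
Split {1,3,4,7,8,9,10,12,13} by δ(·,a) → {4,7,9,10,12} and {1,3,8,13}.
The partition is now stable with 3 blocks: {11} | {4,7,9,10,12} | {1,3,8,13}.
12 and 7 lie in the same block of the stable partition, so they are equivalent — no string distinguishes them.

Yes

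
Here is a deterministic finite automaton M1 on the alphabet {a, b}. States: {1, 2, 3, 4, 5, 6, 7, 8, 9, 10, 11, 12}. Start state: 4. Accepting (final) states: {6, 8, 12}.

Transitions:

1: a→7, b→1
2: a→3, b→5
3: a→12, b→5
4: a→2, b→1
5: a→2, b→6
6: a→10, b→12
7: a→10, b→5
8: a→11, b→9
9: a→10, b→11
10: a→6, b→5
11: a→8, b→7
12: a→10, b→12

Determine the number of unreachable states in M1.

Starting at 4 and following transitions, the reachable set is {1, 2, 3, 4, 5, 6, 7, 10, 12}. That leaves 8, 9, 11 unreachable — 3 in total.

3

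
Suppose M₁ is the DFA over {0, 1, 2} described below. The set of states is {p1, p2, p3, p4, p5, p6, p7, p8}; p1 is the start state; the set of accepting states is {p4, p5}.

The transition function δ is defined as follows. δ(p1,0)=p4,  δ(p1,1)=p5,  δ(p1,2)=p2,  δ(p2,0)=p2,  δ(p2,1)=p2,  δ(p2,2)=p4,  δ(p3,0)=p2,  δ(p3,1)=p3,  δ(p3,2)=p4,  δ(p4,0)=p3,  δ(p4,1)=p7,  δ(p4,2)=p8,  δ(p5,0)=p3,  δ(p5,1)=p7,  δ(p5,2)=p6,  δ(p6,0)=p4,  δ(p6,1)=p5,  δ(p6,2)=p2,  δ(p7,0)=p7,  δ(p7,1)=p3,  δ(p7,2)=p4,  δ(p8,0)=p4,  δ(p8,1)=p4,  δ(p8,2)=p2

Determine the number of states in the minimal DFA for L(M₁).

Every state is reachable, so we keep all 8.
Start with accepting vs non-accepting: {p4,p5} | {p1,p2,p3,p6,p7,p8}.
On input 0, block {p1,p2,p3,p6,p7,p8} splits into {p1,p6,p8} and {p2,p3,p7}.
No further refinement is possible. Final partition (3 blocks): {p4,p5} | {p1,p6,p8} | {p2,p3,p7}.

3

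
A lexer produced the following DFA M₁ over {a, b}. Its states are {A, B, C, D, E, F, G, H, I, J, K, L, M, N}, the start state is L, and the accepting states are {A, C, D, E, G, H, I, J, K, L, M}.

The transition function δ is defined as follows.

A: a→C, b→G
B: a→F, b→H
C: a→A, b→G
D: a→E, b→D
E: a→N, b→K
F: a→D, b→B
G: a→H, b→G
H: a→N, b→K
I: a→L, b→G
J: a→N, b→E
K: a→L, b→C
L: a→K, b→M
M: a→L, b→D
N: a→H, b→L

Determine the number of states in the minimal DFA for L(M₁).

7

Reachable states from the start: {A,C,D,E,G,H,K,L,M,N}. Unreachable: {B,F,I,J} — drop them.
P0 = {A,C,D,E,G,H,K,L,M} | {N}.
Refine {A,C,D,E,G,H,K,L,M} on symbol a: members go to different blocks, giving {A,C,D,G,K,L,M} and {E,H}.
Refine {A,C,D,G,K,L,M} on symbol a: members go to different blocks, giving {A,C,K,L,M} and {D,G}.
On input b, block {A,C,K,L,M} splits into {A,C,M} and {K,L}.
Refine {A,C,M} on symbol a: members go to different blocks, giving {A,C} and {M}.
Refine {K,L} on symbol b: members go to different blocks, giving {K} and {L}.
The partition is now stable with 7 blocks: {A,C} | {N} | {E,H} | {D,G} | {K} | {M} | {L}.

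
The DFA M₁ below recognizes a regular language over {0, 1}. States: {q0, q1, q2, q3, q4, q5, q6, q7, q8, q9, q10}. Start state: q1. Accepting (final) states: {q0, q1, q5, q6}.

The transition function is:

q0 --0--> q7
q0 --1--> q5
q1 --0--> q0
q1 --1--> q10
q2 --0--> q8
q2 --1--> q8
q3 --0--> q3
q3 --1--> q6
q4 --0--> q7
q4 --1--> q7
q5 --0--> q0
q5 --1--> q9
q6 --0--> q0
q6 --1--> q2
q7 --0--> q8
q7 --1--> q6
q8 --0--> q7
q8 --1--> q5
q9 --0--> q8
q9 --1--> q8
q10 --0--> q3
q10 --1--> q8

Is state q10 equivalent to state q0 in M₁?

States {q4} cannot be reached from the start state, so discard them.
Start with accepting vs non-accepting: {q0,q1,q5,q6} | {q2,q3,q7,q8,q9,q10}.
Refine {q0,q1,q5,q6} on symbol 0: members go to different blocks, giving {q1,q5,q6} and {q0}.
Refine {q2,q3,q7,q8,q9,q10} on symbol 1: members go to different blocks, giving {q2,q9,q10} and {q3,q7,q8}.
The partition is now stable with 4 blocks: {q1,q5,q6} | {q2,q9,q10} | {q0} | {q3,q7,q8}.
q10 and q0 end up in different blocks, so they are distinguishable. For instance, the string 'ε' is accepted from only q0.

No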